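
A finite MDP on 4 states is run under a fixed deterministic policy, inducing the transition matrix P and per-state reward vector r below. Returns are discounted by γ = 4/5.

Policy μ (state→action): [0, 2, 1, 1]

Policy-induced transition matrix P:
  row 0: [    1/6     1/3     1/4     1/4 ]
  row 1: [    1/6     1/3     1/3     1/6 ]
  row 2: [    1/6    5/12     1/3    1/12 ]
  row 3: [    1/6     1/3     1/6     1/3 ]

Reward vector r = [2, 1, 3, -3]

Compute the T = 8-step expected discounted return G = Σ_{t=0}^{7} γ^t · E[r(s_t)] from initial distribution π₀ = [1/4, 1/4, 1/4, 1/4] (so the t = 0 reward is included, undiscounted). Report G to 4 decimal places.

t=0: π = [0.2500, 0.2500, 0.2500, 0.2500], E[r] = 0.7500, γ^t·E[r] = 0.750000, running G = 0.750000
t=1: π = [0.1667, 0.3542, 0.2708, 0.2083], E[r] = 0.8750, γ^t·E[r] = 0.700000, running G = 1.450000
t=2: π = [0.1667, 0.3559, 0.2847, 0.1927], E[r] = 0.9653, γ^t·E[r] = 0.617778, running G = 2.067778
t=3: π = [0.1667, 0.3571, 0.2873, 0.1889], E[r] = 0.9855, γ^t·E[r] = 0.504593, running G = 2.572370
t=4: π = [0.1667, 0.3573, 0.2880, 0.1881], E[r] = 0.9902, γ^t·E[r] = 0.405570, running G = 2.977941
t=5: π = [0.1667, 0.3573, 0.2881, 0.1879], E[r] = 0.9912, γ^t·E[r] = 0.324801, running G = 3.302742
t=6: π = [0.1667, 0.3573, 0.2881, 0.1879], E[r] = 0.9915, γ^t·E[r] = 0.259904, running G = 3.562646
t=7: π = [0.1667, 0.3573, 0.2881, 0.1879], E[r] = 0.9915, γ^t·E[r] = 0.207935, running G = 3.770581

G = 3.7706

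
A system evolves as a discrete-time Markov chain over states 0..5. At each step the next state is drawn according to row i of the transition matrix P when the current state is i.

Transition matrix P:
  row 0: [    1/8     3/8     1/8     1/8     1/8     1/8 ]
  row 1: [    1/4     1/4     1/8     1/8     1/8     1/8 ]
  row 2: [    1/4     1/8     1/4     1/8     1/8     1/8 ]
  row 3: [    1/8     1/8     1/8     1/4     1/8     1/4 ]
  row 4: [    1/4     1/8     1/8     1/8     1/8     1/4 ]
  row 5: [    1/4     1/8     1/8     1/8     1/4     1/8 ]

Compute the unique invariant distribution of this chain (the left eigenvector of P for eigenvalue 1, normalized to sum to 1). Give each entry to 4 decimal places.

π = [0.2063, 0.2018, 0.1429, 0.1429, 0.1451, 0.1610]

Balance equations π_j = Σ_i π_i·P[i][j]:
  π_0 = 1/8·π_0 + 1/4·π_1 + 1/4·π_2 + 1/8·π_3 + 1/4·π_4 + 1/4·π_5
  π_1 = 3/8·π_0 + 1/4·π_1 + 1/8·π_2 + 1/8·π_3 + 1/8·π_4 + 1/8·π_5
  π_2 = 1/8·π_0 + 1/8·π_1 + 1/4·π_2 + 1/8·π_3 + 1/8·π_4 + 1/8·π_5
  π_3 = 1/8·π_0 + 1/8·π_1 + 1/8·π_2 + 1/4·π_3 + 1/8·π_4 + 1/8·π_5
  π_4 = 1/8·π_0 + 1/8·π_1 + 1/8·π_2 + 1/8·π_3 + 1/8·π_4 + 1/4·π_5
  normalize: π_0 + π_1 + π_2 + π_3 + π_4 + π_5 = 1
Solving the linear system gives exactly π = [13/63, 89/441, 1/7, 1/7, 64/441, 71/441].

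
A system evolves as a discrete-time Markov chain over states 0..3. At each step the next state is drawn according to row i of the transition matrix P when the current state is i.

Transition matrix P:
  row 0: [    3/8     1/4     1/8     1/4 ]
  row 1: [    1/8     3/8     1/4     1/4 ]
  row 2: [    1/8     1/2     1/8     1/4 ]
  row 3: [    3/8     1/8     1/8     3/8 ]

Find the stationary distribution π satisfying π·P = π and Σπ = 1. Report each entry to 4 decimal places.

Balance equations π_j = Σ_i π_i·P[i][j]:
  π_0 = 3/8·π_0 + 1/8·π_1 + 1/8·π_2 + 3/8·π_3
  π_1 = 1/4·π_0 + 3/8·π_1 + 1/2·π_2 + 1/8·π_3
  π_2 = 1/8·π_0 + 1/4·π_1 + 1/8·π_2 + 1/8·π_3
  normalize: π_0 + π_1 + π_2 + π_3 = 1
Solving the linear system gives exactly π = [11/42, 55/189, 61/378, 2/7].

π = [0.2619, 0.2910, 0.1614, 0.2857]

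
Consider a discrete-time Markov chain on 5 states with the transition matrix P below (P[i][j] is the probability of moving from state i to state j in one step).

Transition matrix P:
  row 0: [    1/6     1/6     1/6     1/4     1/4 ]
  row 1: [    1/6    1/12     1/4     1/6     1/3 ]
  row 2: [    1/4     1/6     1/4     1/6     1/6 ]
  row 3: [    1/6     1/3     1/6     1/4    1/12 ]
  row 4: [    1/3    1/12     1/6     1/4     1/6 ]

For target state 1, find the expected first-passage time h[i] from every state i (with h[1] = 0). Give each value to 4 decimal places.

First-step conditioning: h[1] = 0; for i ≠ 1, h[i] = 1 + Σ_k P[i][k]·h[k].
  h[0] = 1 + 1/6·h[0] + 1/6·h[2] + 1/4·h[3] + 1/4·h[4]
  h[2] = 1 + 1/4·h[0] + 1/4·h[2] + 1/6·h[3] + 1/6·h[4]
  h[3] = 1 + 1/6·h[0] + 1/6·h[2] + 1/4·h[3] + 1/12·h[4]
  h[4] = 1 + 1/3·h[0] + 1/6·h[2] + 1/4·h[3] + 1/6·h[4]
Solving the 4×4 linear system over states ≠ 1 gives exactly h = [2574/491, 0, 2598/491, 2112/491, 2772/491] (h[1] = 0 is the target).

h = [5.2424, 0.0000, 5.2912, 4.3014, 5.6456]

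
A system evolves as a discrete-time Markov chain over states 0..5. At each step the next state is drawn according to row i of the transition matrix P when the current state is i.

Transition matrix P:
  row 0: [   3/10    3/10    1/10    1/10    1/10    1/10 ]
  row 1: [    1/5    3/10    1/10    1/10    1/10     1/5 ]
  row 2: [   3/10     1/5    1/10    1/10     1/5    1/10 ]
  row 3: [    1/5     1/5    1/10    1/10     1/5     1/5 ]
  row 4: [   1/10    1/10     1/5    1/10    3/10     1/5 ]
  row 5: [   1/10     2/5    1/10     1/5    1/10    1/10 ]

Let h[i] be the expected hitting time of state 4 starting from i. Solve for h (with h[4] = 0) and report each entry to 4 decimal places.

First-step conditioning: h[4] = 0; for i ≠ 4, h[i] = 1 + Σ_k P[i][k]·h[k].
  h[0] = 1 + 3/10·h[0] + 3/10·h[1] + 1/10·h[2] + 1/10·h[3] + 1/10·h[5]
  h[1] = 1 + 1/5·h[0] + 3/10·h[1] + 1/10·h[2] + 1/10·h[3] + 1/5·h[5]
  h[2] = 1 + 3/10·h[0] + 1/5·h[1] + 1/10·h[2] + 1/10·h[3] + 1/10·h[5]
  h[3] = 1 + 1/5·h[0] + 1/5·h[1] + 1/10·h[2] + 1/10·h[3] + 1/5·h[5]
  h[5] = 1 + 1/10·h[0] + 2/5·h[1] + 1/10·h[2] + 1/5·h[3] + 1/10·h[5]
Solving the 5×5 linear system over states ≠ 4 gives exactly h = [3270/397, 9800/1191, 8830/1191, 2940/397, 0, 9710/1191] (h[4] = 0 is the target).

h = [8.2368, 8.2284, 7.4139, 7.4055, 0.0000, 8.1528]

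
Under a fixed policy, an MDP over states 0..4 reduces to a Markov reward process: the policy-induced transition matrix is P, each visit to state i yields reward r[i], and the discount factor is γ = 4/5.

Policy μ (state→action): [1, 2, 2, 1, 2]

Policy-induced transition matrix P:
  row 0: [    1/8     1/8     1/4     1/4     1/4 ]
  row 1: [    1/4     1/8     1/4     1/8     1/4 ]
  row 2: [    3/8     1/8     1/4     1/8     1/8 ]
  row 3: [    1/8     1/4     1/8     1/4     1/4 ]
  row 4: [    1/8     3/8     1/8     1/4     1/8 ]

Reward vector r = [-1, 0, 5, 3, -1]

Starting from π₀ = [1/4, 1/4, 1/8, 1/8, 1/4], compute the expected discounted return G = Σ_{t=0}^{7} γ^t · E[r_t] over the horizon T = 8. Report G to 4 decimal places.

t=0: π = [0.2500, 0.2500, 0.1250, 0.1250, 0.2500], E[r] = 0.5000, γ^t·E[r] = 0.500000, running G = 0.500000
t=1: π = [0.1875, 0.2031, 0.2031, 0.2031, 0.2031], E[r] = 1.2344, γ^t·E[r] = 0.987500, running G = 1.487500
t=2: π = [0.2012, 0.2012, 0.1992, 0.1992, 0.1992], E[r] = 1.1934, γ^t·E[r] = 0.763750, running G = 2.251250
t=3: π = [0.2000, 0.1997, 0.2002, 0.2000, 0.2002], E[r] = 1.2007, γ^t·E[r] = 0.614750, running G = 2.866000
t=4: π = [0.2000, 0.2000, 0.2000, 0.2000, 0.2000], E[r] = 1.2000, γ^t·E[r] = 0.491513, running G = 3.357513
t=5: π = [0.2000, 0.2000, 0.2000, 0.2000, 0.2000], E[r] = 1.2000, γ^t·E[r] = 0.393218, running G = 3.750730
t=6: π = [0.2000, 0.2000, 0.2000, 0.2000, 0.2000], E[r] = 1.2000, γ^t·E[r] = 0.314573, running G = 4.065303
t=7: π = [0.2000, 0.2000, 0.2000, 0.2000, 0.2000], E[r] = 1.2000, γ^t·E[r] = 0.251658, running G = 4.316961

G = 4.3170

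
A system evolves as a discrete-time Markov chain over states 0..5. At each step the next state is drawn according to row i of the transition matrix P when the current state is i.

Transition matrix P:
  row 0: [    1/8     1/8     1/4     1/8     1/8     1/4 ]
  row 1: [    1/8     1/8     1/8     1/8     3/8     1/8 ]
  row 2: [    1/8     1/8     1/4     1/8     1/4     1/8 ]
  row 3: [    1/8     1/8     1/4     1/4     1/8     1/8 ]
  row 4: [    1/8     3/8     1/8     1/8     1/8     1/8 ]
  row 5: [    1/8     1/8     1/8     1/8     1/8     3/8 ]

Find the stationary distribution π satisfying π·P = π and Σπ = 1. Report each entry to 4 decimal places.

π = [0.1250, 0.1727, 0.1811, 0.1429, 0.1908, 0.1875]

Balance equations π_j = Σ_i π_i·P[i][j]:
  π_0 = 1/8·π_0 + 1/8·π_1 + 1/8·π_2 + 1/8·π_3 + 1/8·π_4 + 1/8·π_5
  π_1 = 1/8·π_0 + 1/8·π_1 + 1/8·π_2 + 1/8·π_3 + 3/8·π_4 + 1/8·π_5
  π_2 = 1/4·π_0 + 1/8·π_1 + 1/4·π_2 + 1/4·π_3 + 1/8·π_4 + 1/8·π_5
  π_3 = 1/8·π_0 + 1/8·π_1 + 1/8·π_2 + 1/4·π_3 + 1/8·π_4 + 1/8·π_5
  π_4 = 1/8·π_0 + 3/8·π_1 + 1/4·π_2 + 1/8·π_3 + 1/8·π_4 + 1/8·π_5
  normalize: π_0 + π_1 + π_2 + π_3 + π_4 + π_5 = 1
Solving the linear system gives exactly π = [1/8, 677/3920, 71/392, 1/7, 187/980, 3/16].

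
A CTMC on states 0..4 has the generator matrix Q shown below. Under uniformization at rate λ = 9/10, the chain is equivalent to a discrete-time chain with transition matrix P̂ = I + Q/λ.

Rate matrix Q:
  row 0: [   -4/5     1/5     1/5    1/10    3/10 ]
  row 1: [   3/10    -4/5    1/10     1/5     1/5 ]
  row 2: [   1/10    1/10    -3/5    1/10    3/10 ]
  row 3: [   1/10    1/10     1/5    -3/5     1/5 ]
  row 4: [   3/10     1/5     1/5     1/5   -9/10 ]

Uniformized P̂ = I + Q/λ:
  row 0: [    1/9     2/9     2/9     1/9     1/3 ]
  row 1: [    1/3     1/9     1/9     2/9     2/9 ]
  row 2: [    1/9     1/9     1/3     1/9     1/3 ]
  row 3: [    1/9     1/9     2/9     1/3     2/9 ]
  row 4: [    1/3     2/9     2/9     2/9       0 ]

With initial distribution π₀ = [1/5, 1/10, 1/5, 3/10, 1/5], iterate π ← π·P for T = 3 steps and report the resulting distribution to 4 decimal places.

π = [0.1942, 0.1571, 0.2306, 0.1971, 0.2210]

t=0: π = [0.2000, 0.1000, 0.2000, 0.3000, 0.2000]
t=1: π = [0.1778, 0.1556, 0.2333, 0.2111, 0.2222]
t=2: π = [0.1951, 0.1556, 0.2309, 0.2000, 0.2185]
t=3: π = [0.1942, 0.1571, 0.2306, 0.1971, 0.2210]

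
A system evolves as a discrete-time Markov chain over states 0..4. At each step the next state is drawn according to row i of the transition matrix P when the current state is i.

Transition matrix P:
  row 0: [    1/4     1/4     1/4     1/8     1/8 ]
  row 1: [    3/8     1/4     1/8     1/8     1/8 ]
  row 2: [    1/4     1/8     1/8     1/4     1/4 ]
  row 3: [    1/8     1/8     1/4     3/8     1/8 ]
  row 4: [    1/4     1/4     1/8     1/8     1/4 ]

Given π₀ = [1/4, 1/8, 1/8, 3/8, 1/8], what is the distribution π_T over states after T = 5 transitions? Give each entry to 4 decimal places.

π = [0.2506, 0.2027, 0.1810, 0.1971, 0.1687]

t=0: π = [0.2500, 0.1250, 0.1250, 0.3750, 0.1250]
t=1: π = [0.2188, 0.1875, 0.2031, 0.2344, 0.1563]
t=2: π = [0.2441, 0.1953, 0.1816, 0.2090, 0.1699]
t=3: π = [0.2483, 0.2012, 0.1816, 0.2000, 0.1689]
t=4: π = [0.2502, 0.2023, 0.1810, 0.1977, 0.1688]
t=5: π = [0.2506, 0.2027, 0.1810, 0.1971, 0.1687]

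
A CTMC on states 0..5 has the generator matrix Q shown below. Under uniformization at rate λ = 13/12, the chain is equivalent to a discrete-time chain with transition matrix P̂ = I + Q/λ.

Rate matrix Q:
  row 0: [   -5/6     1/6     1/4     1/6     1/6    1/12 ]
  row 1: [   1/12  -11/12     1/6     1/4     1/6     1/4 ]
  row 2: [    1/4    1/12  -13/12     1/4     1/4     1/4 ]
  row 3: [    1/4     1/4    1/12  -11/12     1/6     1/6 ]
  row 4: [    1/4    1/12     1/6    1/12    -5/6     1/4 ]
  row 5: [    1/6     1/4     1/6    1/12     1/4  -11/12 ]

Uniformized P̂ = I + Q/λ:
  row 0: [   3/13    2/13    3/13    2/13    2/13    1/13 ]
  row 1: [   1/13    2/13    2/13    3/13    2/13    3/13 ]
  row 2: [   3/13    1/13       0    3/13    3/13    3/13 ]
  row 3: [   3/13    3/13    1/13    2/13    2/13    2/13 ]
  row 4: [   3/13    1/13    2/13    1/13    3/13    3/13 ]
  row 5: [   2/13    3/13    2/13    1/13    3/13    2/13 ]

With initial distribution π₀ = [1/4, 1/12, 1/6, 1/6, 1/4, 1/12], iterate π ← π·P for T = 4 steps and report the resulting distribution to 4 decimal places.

π = [0.1937, 0.1535, 0.1364, 0.1478, 0.1927, 0.1760]

t=0: π = [0.2500, 0.0833, 0.1667, 0.1667, 0.2500, 0.0833]
t=1: π = [0.2115, 0.1410, 0.1346, 0.1474, 0.1923, 0.1731]
t=2: π = [0.1958, 0.1534, 0.1381, 0.1469, 0.1923, 0.1736]
t=3: π = [0.1938, 0.1531, 0.1364, 0.1481, 0.1926, 0.1760]
t=4: π = [0.1937, 0.1535, 0.1364, 0.1478, 0.1927, 0.1760]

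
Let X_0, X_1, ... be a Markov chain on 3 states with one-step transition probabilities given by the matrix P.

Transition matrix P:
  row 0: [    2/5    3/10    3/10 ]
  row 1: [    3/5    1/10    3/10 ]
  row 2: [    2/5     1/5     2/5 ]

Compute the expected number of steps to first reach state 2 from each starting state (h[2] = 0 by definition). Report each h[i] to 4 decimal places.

h = [3.3333, 3.3333, 0.0000]

First-step conditioning: h[2] = 0; for i ≠ 2, h[i] = 1 + Σ_k P[i][k]·h[k].
  h[0] = 1 + 2/5·h[0] + 3/10·h[1]
  h[1] = 1 + 3/5·h[0] + 1/10·h[1]
Solving the 2×2 linear system over states ≠ 2 gives exactly h = [10/3, 10/3, 0] (h[2] = 0 is the target).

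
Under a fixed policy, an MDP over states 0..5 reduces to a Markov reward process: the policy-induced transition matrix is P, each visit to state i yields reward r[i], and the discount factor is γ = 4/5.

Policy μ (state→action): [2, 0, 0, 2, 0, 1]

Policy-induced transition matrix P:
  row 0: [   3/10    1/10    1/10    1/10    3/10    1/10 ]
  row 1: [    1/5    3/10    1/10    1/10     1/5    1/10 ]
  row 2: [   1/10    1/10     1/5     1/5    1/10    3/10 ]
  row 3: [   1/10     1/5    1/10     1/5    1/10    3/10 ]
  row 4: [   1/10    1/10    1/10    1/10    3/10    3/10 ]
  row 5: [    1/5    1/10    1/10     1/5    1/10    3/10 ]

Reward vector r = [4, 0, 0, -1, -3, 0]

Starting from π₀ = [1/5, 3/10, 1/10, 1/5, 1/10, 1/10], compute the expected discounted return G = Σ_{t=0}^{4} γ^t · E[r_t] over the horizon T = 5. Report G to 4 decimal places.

t=0: π = [0.2000, 0.3000, 0.1000, 0.2000, 0.1000, 0.1000], E[r] = 0.3000, γ^t·E[r] = 0.300000, running G = 0.300000
t=1: π = [0.1800, 0.1800, 0.1100, 0.1400, 0.1900, 0.2000], E[r] = 0.0100, γ^t·E[r] = 0.008000, running G = 0.308000
t=2: π = [0.1740, 0.1500, 0.1110, 0.1450, 0.1920, 0.2280], E[r] = -0.0250, γ^t·E[r] = -0.016000, running G = 0.292000
t=3: π = [0.1726, 0.1445, 0.1111, 0.1484, 0.1882, 0.2352], E[r] = -0.0226, γ^t·E[r] = -0.011571, running G = 0.280429
t=4: π = [0.1725, 0.1437, 0.1111, 0.1495, 0.1866, 0.2366], E[r] = -0.0193, γ^t·E[r] = -0.007922, running G = 0.272507

G = 0.2725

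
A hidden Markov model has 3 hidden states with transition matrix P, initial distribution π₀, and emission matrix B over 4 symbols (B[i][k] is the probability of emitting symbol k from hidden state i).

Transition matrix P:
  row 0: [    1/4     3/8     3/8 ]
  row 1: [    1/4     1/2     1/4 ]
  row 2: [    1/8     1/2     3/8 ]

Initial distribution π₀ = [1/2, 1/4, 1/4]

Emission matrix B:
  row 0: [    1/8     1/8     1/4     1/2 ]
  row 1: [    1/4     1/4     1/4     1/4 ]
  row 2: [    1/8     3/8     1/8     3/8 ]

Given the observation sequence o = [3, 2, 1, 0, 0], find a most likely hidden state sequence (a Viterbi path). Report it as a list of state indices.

t=0: δ = [2.500e-01, 6.250e-02, 9.375e-02]  (obs o_0=3)
t=1: δ = [1.562e-02, 2.344e-02, 1.172e-02]  ψ = [0, 0, 0]  (obs o_1=2)
t=2: δ = [7.324e-04, 2.930e-03, 2.197e-03]  ψ = [1, 1, 0]  (obs o_2=1)
t=3: δ = [9.155e-05, 3.662e-04, 1.030e-04]  ψ = [1, 1, 2]  (obs o_3=0)
t=4: δ = [1.144e-05, 4.578e-05, 1.144e-05]  ψ = [1, 1, 1]  (obs o_4=0)
backtrack: best end state = 1; path = [0, 1, 1, 1, 1]

path = [0, 1, 1, 1, 1]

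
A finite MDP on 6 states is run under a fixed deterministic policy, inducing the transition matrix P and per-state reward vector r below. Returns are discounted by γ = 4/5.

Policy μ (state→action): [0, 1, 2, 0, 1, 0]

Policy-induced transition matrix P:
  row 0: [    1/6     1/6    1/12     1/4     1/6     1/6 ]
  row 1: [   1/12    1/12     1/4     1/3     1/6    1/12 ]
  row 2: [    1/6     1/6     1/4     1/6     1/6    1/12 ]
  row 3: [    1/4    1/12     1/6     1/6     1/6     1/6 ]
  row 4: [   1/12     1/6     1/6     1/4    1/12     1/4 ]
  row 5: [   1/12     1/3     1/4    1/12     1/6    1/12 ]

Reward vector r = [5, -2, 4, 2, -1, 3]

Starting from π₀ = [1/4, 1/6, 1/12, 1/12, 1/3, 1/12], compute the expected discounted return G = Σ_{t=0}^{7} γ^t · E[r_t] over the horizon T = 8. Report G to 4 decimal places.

G = 7.2109

t=0: π = [0.2500, 0.1667, 0.0833, 0.0833, 0.3333, 0.0833], E[r] = 1.3333, γ^t·E[r] = 1.333333, running G = 1.333333
t=1: π = [0.1250, 0.1597, 0.1736, 0.2361, 0.1389, 0.1667], E[r] = 1.8333, γ^t·E[r] = 1.466667, running G = 2.800000
t=2: π = [0.1476, 0.1615, 0.1979, 0.2014, 0.1551, 0.1366], E[r] = 1.8640, γ^t·E[r] = 1.192963, running G = 3.992963
t=3: π = [0.1457, 0.1592, 0.1957, 0.2074, 0.1537, 0.1383], E[r] = 1.8687, γ^t·E[r] = 0.956790, running G = 4.949753
t=4: π = [0.1464, 0.1592, 0.1956, 0.2066, 0.1539, 0.1384], E[r] = 1.8705, γ^t·E[r] = 0.766148, running G = 5.715901
t=5: π = [0.1463, 0.1592, 0.1956, 0.2067, 0.1538, 0.1384], E[r] = 1.8698, γ^t·E[r] = 0.612698, running G = 6.328599
t=6: π = [0.1463, 0.1592, 0.1956, 0.2067, 0.1538, 0.1384], E[r] = 1.8699, γ^t·E[r] = 0.490170, running G = 6.818769
t=7: π = [0.1463, 0.1592, 0.1956, 0.2067, 0.1538, 0.1384], E[r] = 1.8699, γ^t·E[r] = 0.392138, running G = 7.210907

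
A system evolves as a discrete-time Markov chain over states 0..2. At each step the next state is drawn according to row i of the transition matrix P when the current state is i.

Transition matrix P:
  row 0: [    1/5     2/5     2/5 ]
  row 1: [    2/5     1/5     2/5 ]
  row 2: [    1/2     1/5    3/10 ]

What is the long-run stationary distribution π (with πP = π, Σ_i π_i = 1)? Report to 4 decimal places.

Balance equations π_j = Σ_i π_i·P[i][j]:
  π_0 = 1/5·π_0 + 2/5·π_1 + 1/2·π_2
  π_1 = 2/5·π_0 + 1/5·π_1 + 1/5·π_2
  normalize: π_0 + π_1 + π_2 = 1
Solving the linear system gives exactly π = [4/11, 3/11, 4/11].

π = [0.3636, 0.2727, 0.3636]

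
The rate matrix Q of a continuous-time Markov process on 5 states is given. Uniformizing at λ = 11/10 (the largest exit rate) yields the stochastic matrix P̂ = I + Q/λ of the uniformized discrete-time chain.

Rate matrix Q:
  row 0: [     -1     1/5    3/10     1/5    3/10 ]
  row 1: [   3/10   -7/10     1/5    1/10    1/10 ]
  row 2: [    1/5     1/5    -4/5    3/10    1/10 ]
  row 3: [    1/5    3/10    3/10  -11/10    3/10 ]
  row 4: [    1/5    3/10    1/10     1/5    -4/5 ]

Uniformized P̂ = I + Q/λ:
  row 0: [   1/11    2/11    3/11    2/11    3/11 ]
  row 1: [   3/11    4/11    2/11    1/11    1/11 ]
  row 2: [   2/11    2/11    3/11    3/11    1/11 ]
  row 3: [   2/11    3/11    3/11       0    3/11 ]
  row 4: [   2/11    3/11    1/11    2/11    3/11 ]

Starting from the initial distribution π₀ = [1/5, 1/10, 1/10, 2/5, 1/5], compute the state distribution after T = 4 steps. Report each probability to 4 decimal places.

t=0: π = [0.2000, 0.1000, 0.1000, 0.4000, 0.2000]
t=1: π = [0.1727, 0.2545, 0.2273, 0.1091, 0.2364]
t=2: π = [0.1893, 0.2595, 0.2066, 0.1595, 0.1851]
t=3: π = [0.1882, 0.2603, 0.2155, 0.1480, 0.1880]
t=4: π = [0.1884, 0.2597, 0.2149, 0.1508, 0.1862]

π = [0.1884, 0.2597, 0.2149, 0.1508, 0.1862]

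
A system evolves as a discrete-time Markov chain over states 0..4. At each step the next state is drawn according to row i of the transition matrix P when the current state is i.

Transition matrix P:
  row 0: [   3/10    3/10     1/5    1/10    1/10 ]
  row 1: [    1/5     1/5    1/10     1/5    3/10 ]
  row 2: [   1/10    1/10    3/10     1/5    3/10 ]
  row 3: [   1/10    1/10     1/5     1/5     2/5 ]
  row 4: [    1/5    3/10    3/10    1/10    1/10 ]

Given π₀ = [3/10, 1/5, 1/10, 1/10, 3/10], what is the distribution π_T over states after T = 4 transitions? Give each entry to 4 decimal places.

t=0: π = [0.3000, 0.2000, 0.1000, 0.1000, 0.3000]
t=1: π = [0.2100, 0.2400, 0.2200, 0.1400, 0.1900]
t=2: π = [0.1850, 0.2040, 0.2170, 0.1600, 0.2340]
t=3: π = [0.1808, 0.2042, 0.2247, 0.1581, 0.2322]
t=4: π = [0.1798, 0.2030, 0.2253, 0.1587, 0.2332]

π = [0.1798, 0.2030, 0.2253, 0.1587, 0.2332]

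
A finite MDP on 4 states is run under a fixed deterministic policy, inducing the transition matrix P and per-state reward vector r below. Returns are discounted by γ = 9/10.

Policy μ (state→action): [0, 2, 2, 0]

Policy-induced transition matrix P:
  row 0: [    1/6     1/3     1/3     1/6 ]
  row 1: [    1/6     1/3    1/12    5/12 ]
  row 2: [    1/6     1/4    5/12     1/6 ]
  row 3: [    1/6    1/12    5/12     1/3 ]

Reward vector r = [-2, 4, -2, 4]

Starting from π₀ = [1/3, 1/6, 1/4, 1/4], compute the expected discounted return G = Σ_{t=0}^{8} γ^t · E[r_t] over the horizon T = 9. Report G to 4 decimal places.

G = 5.9065

t=0: π = [0.3333, 0.1667, 0.2500, 0.2500], E[r] = 0.5000, γ^t·E[r] = 0.500000, running G = 0.500000
t=1: π = [0.1667, 0.2500, 0.3333, 0.2500], E[r] = 1.0000, γ^t·E[r] = 0.900000, running G = 1.400000
t=2: π = [0.1667, 0.2431, 0.3194, 0.2708], E[r] = 1.0833, γ^t·E[r] = 0.877500, running G = 2.277500
t=3: π = [0.1667, 0.2390, 0.3218, 0.2726], E[r] = 1.0694, γ^t·E[r] = 0.779625, running G = 3.057125
t=4: π = [0.1667, 0.2384, 0.3231, 0.2718], E[r] = 1.0613, γ^t·E[r] = 0.696347, running G = 3.753472
t=5: π = [0.1667, 0.2384, 0.3233, 0.2716], E[r] = 1.0601, γ^t·E[r] = 0.625972, running G = 4.379444
t=6: π = [0.1667, 0.2385, 0.3233, 0.2715], E[r] = 1.0602, γ^t·E[r] = 0.563447, running G = 4.942891
t=7: π = [0.1667, 0.2385, 0.3233, 0.2715], E[r] = 1.0603, γ^t·E[r] = 0.507152, running G = 5.450043
t=8: π = [0.1667, 0.2385, 0.3233, 0.2716], E[r] = 1.0603, γ^t·E[r] = 0.456445, running G = 5.906488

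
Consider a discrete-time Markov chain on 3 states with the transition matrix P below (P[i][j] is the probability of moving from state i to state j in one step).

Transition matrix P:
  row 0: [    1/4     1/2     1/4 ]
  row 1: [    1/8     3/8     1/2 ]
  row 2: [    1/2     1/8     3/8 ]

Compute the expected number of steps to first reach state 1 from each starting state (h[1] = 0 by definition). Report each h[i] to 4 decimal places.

First-step conditioning: h[1] = 0; for i ≠ 1, h[i] = 1 + Σ_k P[i][k]·h[k].
  h[0] = 1 + 1/4·h[0] + 1/4·h[2]
  h[2] = 1 + 1/2·h[0] + 3/8·h[2]
Solving the 2×2 linear system over states ≠ 1 gives exactly h = [28/11, 0, 40/11] (h[1] = 0 is the target).

h = [2.5455, 0.0000, 3.6364]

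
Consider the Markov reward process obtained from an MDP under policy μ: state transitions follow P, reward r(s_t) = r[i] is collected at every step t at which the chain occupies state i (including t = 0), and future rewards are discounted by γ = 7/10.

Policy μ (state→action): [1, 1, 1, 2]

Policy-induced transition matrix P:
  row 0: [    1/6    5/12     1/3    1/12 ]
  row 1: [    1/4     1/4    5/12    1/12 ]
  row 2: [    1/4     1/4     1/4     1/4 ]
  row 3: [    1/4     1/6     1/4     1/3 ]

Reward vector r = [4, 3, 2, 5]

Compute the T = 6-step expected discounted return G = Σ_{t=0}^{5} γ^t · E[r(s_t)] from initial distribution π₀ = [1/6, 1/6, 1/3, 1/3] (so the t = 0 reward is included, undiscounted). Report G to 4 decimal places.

G = 9.9497

t=0: π = [0.1667, 0.1667, 0.3333, 0.3333], E[r] = 3.5000, γ^t·E[r] = 3.500000, running G = 3.500000
t=1: π = [0.2361, 0.2500, 0.2917, 0.2222], E[r] = 3.3889, γ^t·E[r] = 2.372222, running G = 5.872222
t=2: π = [0.2303, 0.2708, 0.3113, 0.1875], E[r] = 3.2940, γ^t·E[r] = 1.614051, running G = 7.486273
t=3: π = [0.2308, 0.2728, 0.3143, 0.1821], E[r] = 3.2807, γ^t·E[r] = 1.125270, running G = 8.611543
t=4: π = [0.2308, 0.2733, 0.3147, 0.1812], E[r] = 3.2786, γ^t·E[r] = 0.787184, running G = 9.398727
t=5: π = [0.2308, 0.2734, 0.3148, 0.1811], E[r] = 3.2782, γ^t·E[r] = 0.550963, running G = 9.949690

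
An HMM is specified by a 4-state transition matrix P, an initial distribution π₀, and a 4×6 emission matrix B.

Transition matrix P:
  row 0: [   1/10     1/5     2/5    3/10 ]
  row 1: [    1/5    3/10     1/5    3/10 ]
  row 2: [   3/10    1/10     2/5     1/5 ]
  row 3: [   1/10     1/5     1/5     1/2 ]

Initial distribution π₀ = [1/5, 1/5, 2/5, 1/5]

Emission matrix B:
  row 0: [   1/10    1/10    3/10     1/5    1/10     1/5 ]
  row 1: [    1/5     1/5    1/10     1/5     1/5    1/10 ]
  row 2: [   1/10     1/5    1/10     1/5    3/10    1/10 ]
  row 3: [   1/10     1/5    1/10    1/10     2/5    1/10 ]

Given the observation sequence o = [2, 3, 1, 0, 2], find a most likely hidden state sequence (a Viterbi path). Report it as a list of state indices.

t=0: δ = [6.000e-02, 2.000e-02, 4.000e-02, 2.000e-02]  (obs o_0=2)
t=1: δ = [2.400e-03, 2.400e-03, 4.800e-03, 1.800e-03]  ψ = [2, 0, 0, 0]  (obs o_1=3)
t=2: δ = [1.440e-04, 1.440e-04, 3.840e-04, 1.920e-04]  ψ = [2, 1, 2, 2]  (obs o_2=1)
t=3: δ = [1.152e-05, 8.640e-06, 1.536e-05, 9.600e-06]  ψ = [2, 1, 2, 3]  (obs o_3=0)
t=4: δ = [1.382e-06, 2.592e-07, 6.144e-07, 4.800e-07]  ψ = [2, 1, 2, 3]  (obs o_4=2)
backtrack: best end state = 0; path = [0, 2, 2, 2, 0]

path = [0, 2, 2, 2, 0]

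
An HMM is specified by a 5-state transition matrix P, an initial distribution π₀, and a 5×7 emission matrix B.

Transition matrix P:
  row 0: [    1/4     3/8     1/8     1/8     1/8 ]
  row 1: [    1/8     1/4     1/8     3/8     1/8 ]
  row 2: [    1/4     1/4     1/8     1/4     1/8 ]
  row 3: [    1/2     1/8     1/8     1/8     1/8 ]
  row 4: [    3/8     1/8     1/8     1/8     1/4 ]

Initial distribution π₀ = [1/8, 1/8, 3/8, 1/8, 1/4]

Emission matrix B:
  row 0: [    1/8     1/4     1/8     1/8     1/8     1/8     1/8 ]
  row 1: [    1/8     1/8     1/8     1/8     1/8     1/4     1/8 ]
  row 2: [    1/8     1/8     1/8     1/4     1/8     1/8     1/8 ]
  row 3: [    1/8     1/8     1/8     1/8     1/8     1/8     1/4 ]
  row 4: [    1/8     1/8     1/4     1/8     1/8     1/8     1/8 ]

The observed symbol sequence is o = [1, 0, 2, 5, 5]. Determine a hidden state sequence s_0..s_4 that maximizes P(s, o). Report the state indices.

t=0: δ = [3.125e-02, 1.562e-02, 4.688e-02, 1.562e-02, 3.125e-02]  (obs o_0=1)
t=1: δ = [1.465e-03, 1.465e-03, 7.324e-04, 1.465e-03, 9.766e-04]  ψ = [2, 0, 2, 2, 4]  (obs o_1=0)
t=2: δ = [9.155e-05, 6.866e-05, 2.289e-05, 6.866e-05, 6.104e-05]  ψ = [3, 0, 0, 1, 4]  (obs o_2=2)
t=3: δ = [4.292e-06, 8.583e-06, 1.431e-06, 3.219e-06, 1.907e-06]  ψ = [3, 0, 0, 1, 4]  (obs o_3=5)
t=4: δ = [2.012e-07, 5.364e-07, 1.341e-07, 4.023e-07, 1.341e-07]  ψ = [3, 1, 1, 1, 1]  (obs o_4=5)
backtrack: best end state = 1; path = [2, 3, 0, 1, 1]

path = [2, 3, 0, 1, 1]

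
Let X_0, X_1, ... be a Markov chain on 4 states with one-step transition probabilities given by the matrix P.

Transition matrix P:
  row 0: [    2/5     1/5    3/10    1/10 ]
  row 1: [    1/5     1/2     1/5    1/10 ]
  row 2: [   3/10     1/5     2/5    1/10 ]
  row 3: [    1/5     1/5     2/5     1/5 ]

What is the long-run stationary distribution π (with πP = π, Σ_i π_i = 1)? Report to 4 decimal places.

π = [0.2892, 0.2857, 0.3139, 0.1111]

Balance equations π_j = Σ_i π_i·P[i][j]:
  π_0 = 2/5·π_0 + 1/5·π_1 + 3/10·π_2 + 1/5·π_3
  π_1 = 1/5·π_0 + 1/2·π_1 + 1/5·π_2 + 1/5·π_3
  π_2 = 3/10·π_0 + 1/5·π_1 + 2/5·π_2 + 2/5·π_3
  normalize: π_0 + π_1 + π_2 + π_3 = 1
Solving the linear system gives exactly π = [164/567, 2/7, 178/567, 1/9].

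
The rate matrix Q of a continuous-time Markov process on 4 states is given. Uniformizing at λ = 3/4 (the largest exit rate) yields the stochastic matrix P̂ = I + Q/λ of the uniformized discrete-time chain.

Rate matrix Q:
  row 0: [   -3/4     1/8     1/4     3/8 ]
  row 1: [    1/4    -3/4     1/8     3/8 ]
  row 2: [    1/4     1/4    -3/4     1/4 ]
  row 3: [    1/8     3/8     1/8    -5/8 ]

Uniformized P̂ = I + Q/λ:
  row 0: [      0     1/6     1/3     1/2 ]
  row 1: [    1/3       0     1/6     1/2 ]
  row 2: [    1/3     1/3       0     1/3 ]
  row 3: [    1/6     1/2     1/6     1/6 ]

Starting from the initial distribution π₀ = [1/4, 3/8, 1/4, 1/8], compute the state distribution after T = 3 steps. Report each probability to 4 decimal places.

π = [0.2153, 0.2569, 0.1684, 0.3594]

t=0: π = [0.2500, 0.3750, 0.2500, 0.1250]
t=1: π = [0.2292, 0.1875, 0.1667, 0.4167]
t=2: π = [0.1875, 0.3021, 0.1771, 0.3333]
t=3: π = [0.2153, 0.2569, 0.1684, 0.3594]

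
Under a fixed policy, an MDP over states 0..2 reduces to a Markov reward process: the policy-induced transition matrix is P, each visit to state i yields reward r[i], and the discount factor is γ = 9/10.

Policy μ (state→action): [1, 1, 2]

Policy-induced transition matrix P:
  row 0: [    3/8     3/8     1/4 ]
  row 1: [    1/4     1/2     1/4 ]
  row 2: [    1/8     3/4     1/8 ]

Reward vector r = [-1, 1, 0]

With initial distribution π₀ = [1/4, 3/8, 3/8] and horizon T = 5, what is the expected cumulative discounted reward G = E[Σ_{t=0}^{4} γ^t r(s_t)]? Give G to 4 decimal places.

G = 1.0114

t=0: π = [0.2500, 0.3750, 0.3750], E[r] = 0.1250, γ^t·E[r] = 0.125000, running G = 0.125000
t=1: π = [0.2344, 0.5625, 0.2031], E[r] = 0.3281, γ^t·E[r] = 0.295313, running G = 0.420313
t=2: π = [0.2539, 0.5215, 0.2246], E[r] = 0.2676, γ^t·E[r] = 0.216738, running G = 0.637051
t=3: π = [0.2537, 0.5244, 0.2219], E[r] = 0.2708, γ^t·E[r] = 0.197378, running G = 0.834429
t=4: π = [0.2540, 0.5238, 0.2223], E[r] = 0.2698, γ^t·E[r] = 0.177020, running G = 1.011449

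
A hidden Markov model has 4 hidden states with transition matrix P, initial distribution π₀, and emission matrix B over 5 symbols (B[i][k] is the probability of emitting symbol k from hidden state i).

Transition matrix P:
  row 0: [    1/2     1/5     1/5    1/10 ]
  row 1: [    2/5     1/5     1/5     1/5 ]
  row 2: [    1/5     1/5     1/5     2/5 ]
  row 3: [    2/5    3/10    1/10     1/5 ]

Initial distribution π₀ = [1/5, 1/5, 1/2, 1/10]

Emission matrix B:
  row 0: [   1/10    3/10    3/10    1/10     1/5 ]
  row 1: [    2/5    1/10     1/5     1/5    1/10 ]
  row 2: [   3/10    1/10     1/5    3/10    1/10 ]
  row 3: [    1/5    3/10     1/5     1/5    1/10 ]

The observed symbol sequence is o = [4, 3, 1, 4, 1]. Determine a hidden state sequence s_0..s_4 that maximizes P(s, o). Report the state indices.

path = [2, 3, 0, 0, 0]

t=0: δ = [4.000e-02, 2.000e-02, 5.000e-02, 1.000e-02]  (obs o_0=4)
t=1: δ = [2.000e-03, 2.000e-03, 3.000e-03, 4.000e-03]  ψ = [0, 2, 2, 2]  (obs o_1=3)
t=2: δ = [4.800e-04, 1.200e-04, 6.000e-05, 3.600e-04]  ψ = [3, 3, 2, 2]  (obs o_2=1)
t=3: δ = [4.800e-05, 1.080e-05, 9.600e-06, 7.200e-06]  ψ = [0, 3, 0, 3]  (obs o_3=4)
t=4: δ = [7.200e-06, 9.600e-07, 9.600e-07, 1.440e-06]  ψ = [0, 0, 0, 0]  (obs o_4=1)
backtrack: best end state = 0; path = [2, 3, 0, 0, 0]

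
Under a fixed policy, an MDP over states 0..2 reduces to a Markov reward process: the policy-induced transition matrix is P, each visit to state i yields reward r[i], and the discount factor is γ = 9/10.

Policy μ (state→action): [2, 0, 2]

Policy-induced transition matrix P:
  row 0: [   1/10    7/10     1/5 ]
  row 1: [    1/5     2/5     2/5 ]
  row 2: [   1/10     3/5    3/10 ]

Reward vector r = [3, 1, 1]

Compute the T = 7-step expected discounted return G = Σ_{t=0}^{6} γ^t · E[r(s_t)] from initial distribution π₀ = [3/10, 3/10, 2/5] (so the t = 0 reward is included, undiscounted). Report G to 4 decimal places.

t=0: π = [0.3000, 0.3000, 0.4000], E[r] = 1.6000, γ^t·E[r] = 1.600000, running G = 1.600000
t=1: π = [0.1300, 0.5700, 0.3000], E[r] = 1.2600, γ^t·E[r] = 1.134000, running G = 2.734000
t=2: π = [0.1570, 0.4990, 0.3440], E[r] = 1.3140, γ^t·E[r] = 1.064340, running G = 3.798340
t=3: π = [0.1499, 0.5159, 0.3342], E[r] = 1.2998, γ^t·E[r] = 0.947554, running G = 4.745894
t=4: π = [0.1516, 0.5118, 0.3366], E[r] = 1.3032, γ^t·E[r] = 0.855016, running G = 5.600911
t=5: π = [0.1512, 0.5128, 0.3360], E[r] = 1.3024, γ^t·E[r] = 0.769032, running G = 6.369942
t=6: π = [0.1513, 0.5126, 0.3362], E[r] = 1.3026, γ^t·E[r] = 0.692233, running G = 7.062176

G = 7.0622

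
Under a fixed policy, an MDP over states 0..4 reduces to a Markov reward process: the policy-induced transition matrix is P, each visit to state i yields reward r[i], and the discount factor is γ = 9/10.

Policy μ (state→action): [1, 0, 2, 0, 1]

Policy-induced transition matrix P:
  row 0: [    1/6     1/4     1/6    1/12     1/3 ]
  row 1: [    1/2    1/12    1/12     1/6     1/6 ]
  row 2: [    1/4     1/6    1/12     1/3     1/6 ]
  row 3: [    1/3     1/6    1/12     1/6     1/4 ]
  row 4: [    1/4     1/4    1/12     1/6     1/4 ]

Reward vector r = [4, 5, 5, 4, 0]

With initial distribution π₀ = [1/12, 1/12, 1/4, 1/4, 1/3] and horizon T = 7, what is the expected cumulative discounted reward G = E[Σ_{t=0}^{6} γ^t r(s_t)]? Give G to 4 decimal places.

G = 16.9955

t=0: π = [0.0833, 0.0833, 0.2500, 0.2500, 0.3333], E[r] = 3.0000, γ^t·E[r] = 3.000000, running G = 3.000000
t=1: π = [0.2847, 0.1944, 0.0903, 0.2014, 0.2292], E[r] = 3.3681, γ^t·E[r] = 3.031250, running G = 6.031250
t=2: π = [0.2917, 0.1933, 0.1071, 0.1580, 0.2500], E[r] = 3.3003, γ^t·E[r] = 2.673281, running G = 8.704531
t=3: π = [0.2872, 0.1957, 0.1076, 0.1602, 0.2493], E[r] = 3.3062, γ^t·E[r] = 2.410242, running G = 11.114773
t=4: π = [0.2883, 0.1951, 0.1073, 0.1607, 0.2487], E[r] = 3.3077, γ^t·E[r] = 2.170191, running G = 13.284964
t=5: π = [0.2881, 0.1952, 0.1074, 0.1605, 0.2488], E[r] = 3.3072, γ^t·E[r] = 1.952860, running G = 15.237824
t=6: π = [0.2882, 0.1952, 0.1073, 0.1605, 0.2488], E[r] = 3.3073, γ^t·E[r] = 1.757631, running G = 16.995455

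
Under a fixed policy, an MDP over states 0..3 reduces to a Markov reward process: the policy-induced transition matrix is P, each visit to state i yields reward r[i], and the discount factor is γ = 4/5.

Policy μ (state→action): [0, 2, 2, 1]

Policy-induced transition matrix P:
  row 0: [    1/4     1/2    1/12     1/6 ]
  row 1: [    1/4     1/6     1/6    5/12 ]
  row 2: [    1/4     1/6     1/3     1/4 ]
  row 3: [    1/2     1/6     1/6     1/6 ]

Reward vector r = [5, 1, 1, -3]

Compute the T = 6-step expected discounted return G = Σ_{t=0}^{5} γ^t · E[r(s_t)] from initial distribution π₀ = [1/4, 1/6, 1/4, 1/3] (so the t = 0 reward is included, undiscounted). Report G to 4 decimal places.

t=0: π = [0.2500, 0.1667, 0.2500, 0.3333], E[r] = 0.6667, γ^t·E[r] = 0.666667, running G = 0.666667
t=1: π = [0.3333, 0.2500, 0.1875, 0.2292], E[r] = 1.4167, γ^t·E[r] = 1.133333, running G = 1.800000
t=2: π = [0.3073, 0.2778, 0.1701, 0.2448], E[r] = 1.2500, γ^t·E[r] = 0.800000, running G = 2.600000
t=3: π = [0.3112, 0.2691, 0.1694, 0.2503], E[r] = 1.2436, γ^t·E[r] = 0.636741, running G = 3.236741
t=4: π = [0.3126, 0.2704, 0.1690, 0.2481], E[r] = 1.2581, γ^t·E[r] = 0.515299, running G = 3.752040
t=5: π = [0.3120, 0.2709, 0.1688, 0.2483], E[r] = 1.2547, γ^t·E[r] = 0.411130, running G = 4.163170

G = 4.1632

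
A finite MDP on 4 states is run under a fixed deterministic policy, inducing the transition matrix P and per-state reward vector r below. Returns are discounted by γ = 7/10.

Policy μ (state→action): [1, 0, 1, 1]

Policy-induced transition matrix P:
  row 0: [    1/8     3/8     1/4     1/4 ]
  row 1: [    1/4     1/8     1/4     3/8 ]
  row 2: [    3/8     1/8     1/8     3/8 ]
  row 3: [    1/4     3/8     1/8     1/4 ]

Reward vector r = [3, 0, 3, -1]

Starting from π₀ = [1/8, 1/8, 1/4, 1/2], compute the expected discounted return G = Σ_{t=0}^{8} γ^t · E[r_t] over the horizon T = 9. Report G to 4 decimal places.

t=0: π = [0.1250, 0.1250, 0.2500, 0.5000], E[r] = 0.6250, γ^t·E[r] = 0.625000, running G = 0.625000
t=1: π = [0.2656, 0.2813, 0.1563, 0.2969], E[r] = 0.9688, γ^t·E[r] = 0.678125, running G = 1.303125
t=2: π = [0.2363, 0.2656, 0.1934, 0.3047], E[r] = 0.9844, γ^t·E[r] = 0.482344, running G = 1.785469
t=3: π = [0.2446, 0.2603, 0.1877, 0.3074], E[r] = 0.9897, γ^t·E[r] = 0.339483, running G = 2.124952
t=4: π = [0.2429, 0.2630, 0.1881, 0.3060], E[r] = 0.9870, γ^t·E[r] = 0.236979, running G = 2.361930
t=5: π = [0.2432, 0.2622, 0.1882, 0.3064], E[r] = 0.9878, γ^t·E[r] = 0.166016, running G = 2.527946
t=6: π = [0.2431, 0.2624, 0.1882, 0.3063], E[r] = 0.9876, γ^t·E[r] = 0.116192, running G = 2.644138
t=7: π = [0.2431, 0.2624, 0.1882, 0.3063], E[r] = 0.9876, γ^t·E[r] = 0.081336, running G = 2.725474
t=8: π = [0.2431, 0.2624, 0.1882, 0.3063], E[r] = 0.9876, γ^t·E[r] = 0.056935, running G = 2.782410

G = 2.7824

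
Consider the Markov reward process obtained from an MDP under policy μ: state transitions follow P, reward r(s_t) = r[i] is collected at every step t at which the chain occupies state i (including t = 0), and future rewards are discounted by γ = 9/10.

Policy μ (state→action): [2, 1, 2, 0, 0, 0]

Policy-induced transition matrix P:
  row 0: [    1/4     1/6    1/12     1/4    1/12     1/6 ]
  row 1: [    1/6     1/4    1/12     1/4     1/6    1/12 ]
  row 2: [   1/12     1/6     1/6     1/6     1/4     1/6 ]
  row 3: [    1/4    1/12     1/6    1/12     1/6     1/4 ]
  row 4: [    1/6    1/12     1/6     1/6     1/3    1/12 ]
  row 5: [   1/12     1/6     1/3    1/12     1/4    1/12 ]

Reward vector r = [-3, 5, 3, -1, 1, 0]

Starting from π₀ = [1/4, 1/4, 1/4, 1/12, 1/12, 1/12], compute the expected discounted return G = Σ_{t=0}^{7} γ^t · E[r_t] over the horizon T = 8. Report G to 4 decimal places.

G = 4.8370

t=0: π = [0.2500, 0.2500, 0.2500, 0.0833, 0.0833, 0.0833], E[r] = 1.2500, γ^t·E[r] = 1.250000, running G = 1.250000
t=1: π = [0.1667, 0.1736, 0.1389, 0.1944, 0.1875, 0.1389], E[r] = 0.7778, γ^t·E[r] = 0.700000, running G = 1.950000
t=2: π = [0.1736, 0.1493, 0.1615, 0.1672, 0.2072, 0.1412], E[r] = 0.7500, γ^t·E[r] = 0.607500, running G = 2.557500
t=3: π = [0.1698, 0.1479, 0.1633, 0.1679, 0.2120, 0.1391], E[r] = 0.7639, γ^t·E[r] = 0.556910, running G = 3.114410
t=4: π = [0.1696, 0.1473, 0.1634, 0.1676, 0.2130, 0.1391], E[r] = 0.7635, γ^t·E[r] = 0.500919, running G = 3.615329
t=5: π = [0.1696, 0.1472, 0.1634, 0.1675, 0.2132, 0.1390], E[r] = 0.7635, γ^t·E[r] = 0.450826, running G = 4.066154
t=6: π = [0.1696, 0.1472, 0.1634, 0.1675, 0.2133, 0.1390], E[r] = 0.7634, γ^t·E[r] = 0.405718, running G = 4.471873
t=7: π = [0.1696, 0.1472, 0.1634, 0.1675, 0.2133, 0.1390], E[r] = 0.7634, γ^t·E[r] = 0.365143, running G = 4.837015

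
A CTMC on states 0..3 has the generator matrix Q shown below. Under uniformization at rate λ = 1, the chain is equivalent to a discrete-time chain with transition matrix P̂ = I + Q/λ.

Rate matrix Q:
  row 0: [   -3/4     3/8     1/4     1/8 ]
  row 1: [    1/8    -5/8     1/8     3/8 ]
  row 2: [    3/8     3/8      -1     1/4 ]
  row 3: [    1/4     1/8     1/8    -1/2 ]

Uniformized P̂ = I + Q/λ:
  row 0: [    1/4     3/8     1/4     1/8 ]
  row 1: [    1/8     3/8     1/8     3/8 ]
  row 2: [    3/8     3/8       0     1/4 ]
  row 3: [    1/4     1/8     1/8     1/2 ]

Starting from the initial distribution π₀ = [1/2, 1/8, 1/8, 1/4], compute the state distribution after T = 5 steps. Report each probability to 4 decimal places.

t=0: π = [0.5000, 0.1250, 0.1250, 0.2500]
t=1: π = [0.2500, 0.3125, 0.1719, 0.2656]
t=2: π = [0.2324, 0.3086, 0.1348, 0.3242]
t=3: π = [0.2283, 0.2939, 0.1372, 0.3406]
t=4: π = [0.2304, 0.2899, 0.1364, 0.3434]
t=5: π = [0.2308, 0.2892, 0.1368, 0.3433]

π = [0.2308, 0.2892, 0.1368, 0.3433]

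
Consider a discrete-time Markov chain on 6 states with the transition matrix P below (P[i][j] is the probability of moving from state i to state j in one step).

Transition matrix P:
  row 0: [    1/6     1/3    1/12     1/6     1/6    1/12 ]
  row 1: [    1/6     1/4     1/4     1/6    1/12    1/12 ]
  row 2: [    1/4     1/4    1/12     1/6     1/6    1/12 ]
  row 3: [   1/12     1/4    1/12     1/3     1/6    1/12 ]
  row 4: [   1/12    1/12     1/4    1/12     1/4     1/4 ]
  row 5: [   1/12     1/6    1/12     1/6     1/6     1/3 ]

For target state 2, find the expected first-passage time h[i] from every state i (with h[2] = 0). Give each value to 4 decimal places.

h = [6.7079, 5.7473, 0.0000, 6.8040, 5.7804, 6.9214]

First-step conditioning: h[2] = 0; for i ≠ 2, h[i] = 1 + Σ_k P[i][k]·h[k].
  h[0] = 1 + 1/6·h[0] + 1/3·h[1] + 1/6·h[3] + 1/6·h[4] + 1/12·h[5]
  h[1] = 1 + 1/6·h[0] + 1/4·h[1] + 1/6·h[3] + 1/12·h[4] + 1/12·h[5]
  h[3] = 1 + 1/12·h[0] + 1/4·h[1] + 1/3·h[3] + 1/6·h[4] + 1/12·h[5]
  h[4] = 1 + 1/12·h[0] + 1/12·h[1] + 1/12·h[3] + 1/4·h[4] + 1/4·h[5]
  h[5] = 1 + 1/12·h[0] + 1/6·h[1] + 1/6·h[3] + 1/6·h[4] + 1/3·h[5]
Solving the 5×5 linear system over states ≠ 2 gives exactly h = [50276/7495, 43076/7495, 0, 50996/7495, 43324/7495, 51876/7495] (h[2] = 0 is the target).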